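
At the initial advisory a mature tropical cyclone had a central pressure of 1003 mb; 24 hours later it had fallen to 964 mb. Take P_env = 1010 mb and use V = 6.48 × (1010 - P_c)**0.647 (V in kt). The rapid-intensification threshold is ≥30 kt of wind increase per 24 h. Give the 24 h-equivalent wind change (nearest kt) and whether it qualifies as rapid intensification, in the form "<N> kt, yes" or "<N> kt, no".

V₁: ΔP = 7, V ≈ 6.48 × 7^0.647 ≈ 22.82 kt.
V₂: ΔP = 46, V ≈ 6.48 × 46^0.647 ≈ 77.16 kt.
ΔV over 24 h = 54.34 kt → 24 h equivalent = 54.34 × 24/24 ≈ 54.34 kt.
54 kt ≥ 30 kt ⇒ rapid intensification.

54 kt, yes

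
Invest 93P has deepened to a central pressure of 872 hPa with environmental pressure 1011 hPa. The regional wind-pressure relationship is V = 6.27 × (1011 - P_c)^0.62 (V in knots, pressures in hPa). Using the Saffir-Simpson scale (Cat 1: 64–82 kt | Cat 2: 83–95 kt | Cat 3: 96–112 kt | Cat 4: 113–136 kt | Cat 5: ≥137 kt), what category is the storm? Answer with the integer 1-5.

4

ΔP = 1011 − 872 = 139 hPa.
V ≈ 6.27 × 139^0.62 = 6.27 × 21.31 ≈ 134 kt.
134 kt falls in the Category 4 band.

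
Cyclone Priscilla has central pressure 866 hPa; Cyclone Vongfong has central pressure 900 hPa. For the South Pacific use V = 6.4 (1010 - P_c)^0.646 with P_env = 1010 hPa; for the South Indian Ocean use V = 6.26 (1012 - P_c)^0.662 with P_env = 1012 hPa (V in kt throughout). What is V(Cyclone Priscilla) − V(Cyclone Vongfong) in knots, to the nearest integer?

16 kt

Cyclone Priscilla: ΔP = 144; V ≈ 6.4 × 144^0.646 ≈ 158.67 kt.
Cyclone Vongfong: ΔP = 112; V ≈ 6.26 × 112^0.662 ≈ 142.28 kt.
Difference ≈ 158.67 − 142.28 = 16.39 → 16 kt.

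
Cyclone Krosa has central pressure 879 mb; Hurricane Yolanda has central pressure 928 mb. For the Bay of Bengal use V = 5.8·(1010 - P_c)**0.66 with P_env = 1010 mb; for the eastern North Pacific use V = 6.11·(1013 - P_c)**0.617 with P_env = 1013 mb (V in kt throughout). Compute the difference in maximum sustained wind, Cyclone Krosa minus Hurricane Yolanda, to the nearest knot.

50 kt

Cyclone Krosa: ΔP = 131; V ≈ 5.8 × 131^0.66 ≈ 144.82 kt.
Hurricane Yolanda: ΔP = 85; V ≈ 6.11 × 85^0.617 ≈ 94.73 kt.
Difference ≈ 144.82 − 94.73 = 50.09 → 50 kt.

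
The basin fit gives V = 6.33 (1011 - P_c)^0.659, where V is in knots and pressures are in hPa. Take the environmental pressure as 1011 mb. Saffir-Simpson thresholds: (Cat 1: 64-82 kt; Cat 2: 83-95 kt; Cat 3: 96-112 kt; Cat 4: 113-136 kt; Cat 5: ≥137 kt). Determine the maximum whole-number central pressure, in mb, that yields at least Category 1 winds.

977 mb

Category 1 begins at V = 64 kt.
Required ΔP = (64/6.33)^(1/0.659) = 10.111^1.517 ≈ 33.47 mb.
P_c ≤ 1011 − 33.47 = 977.53, so the highest integer P_c is 977 mb.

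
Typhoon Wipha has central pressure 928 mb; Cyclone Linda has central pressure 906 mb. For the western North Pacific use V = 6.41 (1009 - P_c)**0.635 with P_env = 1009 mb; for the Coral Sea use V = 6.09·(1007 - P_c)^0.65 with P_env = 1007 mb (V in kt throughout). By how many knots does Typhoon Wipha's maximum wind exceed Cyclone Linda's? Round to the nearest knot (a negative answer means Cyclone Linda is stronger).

-18 kt

Typhoon Wipha: ΔP = 81; V ≈ 6.41 × 81^0.635 ≈ 104.41 kt.
Cyclone Linda: ΔP = 101; V ≈ 6.09 × 101^0.65 ≈ 122.30 kt.
Difference ≈ 104.41 − 122.30 = -17.89 → -18 kt.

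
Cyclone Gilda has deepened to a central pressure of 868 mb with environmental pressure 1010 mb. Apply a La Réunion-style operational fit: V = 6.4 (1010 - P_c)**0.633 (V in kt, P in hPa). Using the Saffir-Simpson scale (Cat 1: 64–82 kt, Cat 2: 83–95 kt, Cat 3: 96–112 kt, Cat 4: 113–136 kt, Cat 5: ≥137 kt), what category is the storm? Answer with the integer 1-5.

ΔP = 1010 − 868 = 142 mb.
V ≈ 6.4 × 142^0.633 = 6.4 × 23.04 ≈ 147 kt.
147 kt falls in the Category 5 band.

5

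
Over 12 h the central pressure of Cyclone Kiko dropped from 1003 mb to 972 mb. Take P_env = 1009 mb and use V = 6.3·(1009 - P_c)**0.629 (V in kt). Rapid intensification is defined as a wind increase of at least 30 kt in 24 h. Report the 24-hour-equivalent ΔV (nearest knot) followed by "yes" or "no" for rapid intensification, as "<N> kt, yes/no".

83 kt, yes

V₁: ΔP = 6, V ≈ 6.3 × 6^0.629 ≈ 19.44 kt.
V₂: ΔP = 37, V ≈ 6.3 × 37^0.629 ≈ 61.06 kt.
ΔV over 12 h = 41.62 kt → 24 h equivalent = 41.62 × 24/12 ≈ 83.24 kt.
83 kt ≥ 30 kt ⇒ rapid intensification.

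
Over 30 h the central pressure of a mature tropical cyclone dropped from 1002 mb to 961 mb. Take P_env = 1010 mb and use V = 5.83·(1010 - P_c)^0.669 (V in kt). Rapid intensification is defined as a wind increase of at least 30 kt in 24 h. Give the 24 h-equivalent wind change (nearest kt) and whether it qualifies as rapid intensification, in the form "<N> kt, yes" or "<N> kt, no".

V₁: ΔP = 8, V ≈ 5.83 × 8^0.669 ≈ 23.43 kt.
V₂: ΔP = 49, V ≈ 5.83 × 49^0.669 ≈ 78.78 kt.
ΔV over 30 h = 55.35 kt → 24 h equivalent = 55.35 × 24/30 ≈ 44.28 kt.
44 kt ≥ 30 kt ⇒ rapid intensification.

44 kt, yes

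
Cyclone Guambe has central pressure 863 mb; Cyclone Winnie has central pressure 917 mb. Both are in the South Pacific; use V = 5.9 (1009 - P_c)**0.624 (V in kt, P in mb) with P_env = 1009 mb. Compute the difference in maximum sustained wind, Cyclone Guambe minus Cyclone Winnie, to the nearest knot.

33 kt

Cyclone Guambe: ΔP = 146; V ≈ 5.9 × 146^0.624 ≈ 132.25 kt.
Cyclone Winnie: ΔP = 92; V ≈ 5.9 × 92^0.624 ≈ 99.14 kt.
Difference ≈ 132.25 − 99.14 = 33.11 → 33 kt.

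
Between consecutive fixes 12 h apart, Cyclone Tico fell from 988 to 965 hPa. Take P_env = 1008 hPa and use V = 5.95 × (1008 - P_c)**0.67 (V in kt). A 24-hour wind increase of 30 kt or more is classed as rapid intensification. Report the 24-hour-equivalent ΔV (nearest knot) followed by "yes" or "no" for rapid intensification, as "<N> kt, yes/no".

V₁: ΔP = 20, V ≈ 5.95 × 20^0.67 ≈ 44.28 kt.
V₂: ΔP = 43, V ≈ 5.95 × 43^0.67 ≈ 73.95 kt.
ΔV over 12 h = 29.67 kt → 24 h equivalent = 29.67 × 24/12 ≈ 59.34 kt.
59 kt ≥ 30 kt ⇒ rapid intensification.

59 kt, yes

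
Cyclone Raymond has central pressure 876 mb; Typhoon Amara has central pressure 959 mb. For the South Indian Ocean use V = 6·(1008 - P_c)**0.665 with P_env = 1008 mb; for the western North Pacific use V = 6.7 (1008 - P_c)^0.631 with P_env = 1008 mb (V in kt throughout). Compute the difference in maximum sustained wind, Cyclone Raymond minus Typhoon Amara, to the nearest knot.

Cyclone Raymond: ΔP = 132; V ≈ 6 × 132^0.665 ≈ 154.29 kt.
Typhoon Amara: ΔP = 49; V ≈ 6.7 × 49^0.631 ≈ 78.09 kt.
Difference ≈ 154.29 − 78.09 = 76.20 → 76 kt.

76 kt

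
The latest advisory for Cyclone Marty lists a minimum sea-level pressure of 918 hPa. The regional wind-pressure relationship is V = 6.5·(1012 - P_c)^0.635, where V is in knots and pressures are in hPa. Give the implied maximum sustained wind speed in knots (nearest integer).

116 kt

ΔP = 1012 − 918 = 94 hPa.
94^0.635 ≈ 17.903.
V ≈ 6.5 × 17.903 ≈ 116.4 kt.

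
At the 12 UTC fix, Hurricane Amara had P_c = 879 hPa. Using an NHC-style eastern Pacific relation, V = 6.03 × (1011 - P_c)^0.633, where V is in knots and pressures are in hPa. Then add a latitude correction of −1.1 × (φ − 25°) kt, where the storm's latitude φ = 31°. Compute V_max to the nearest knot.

ΔP = 1011 − 879 = 132 hPa.
132^0.633 ≈ 21.995.
V ≈ 6.03 × 21.995 ≈ 132.6 kt.
Latitude correction: −1.1 × (31 − 25) = -6.6 kt.
Corrected V ≈ 126 kt → 126 kt.

126 kt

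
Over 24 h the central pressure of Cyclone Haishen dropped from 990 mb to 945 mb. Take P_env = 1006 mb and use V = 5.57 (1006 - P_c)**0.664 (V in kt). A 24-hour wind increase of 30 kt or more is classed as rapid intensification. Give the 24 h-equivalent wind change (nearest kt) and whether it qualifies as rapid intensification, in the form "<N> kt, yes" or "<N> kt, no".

50 kt, yes

V₁: ΔP = 16, V ≈ 5.57 × 16^0.664 ≈ 35.11 kt.
V₂: ΔP = 61, V ≈ 5.57 × 61^0.664 ≈ 85.37 kt.
ΔV over 24 h = 50.26 kt → 24 h equivalent = 50.26 × 24/24 ≈ 50.26 kt.
50 kt ≥ 30 kt ⇒ rapid intensification.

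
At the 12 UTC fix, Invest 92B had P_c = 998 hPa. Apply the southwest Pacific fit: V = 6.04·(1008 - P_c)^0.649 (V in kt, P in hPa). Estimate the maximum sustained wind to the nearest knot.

27 kt

ΔP = 1008 − 998 = 10 hPa.
10^0.649 ≈ 4.457.
V ≈ 6.04 × 4.457 ≈ 26.9 kt.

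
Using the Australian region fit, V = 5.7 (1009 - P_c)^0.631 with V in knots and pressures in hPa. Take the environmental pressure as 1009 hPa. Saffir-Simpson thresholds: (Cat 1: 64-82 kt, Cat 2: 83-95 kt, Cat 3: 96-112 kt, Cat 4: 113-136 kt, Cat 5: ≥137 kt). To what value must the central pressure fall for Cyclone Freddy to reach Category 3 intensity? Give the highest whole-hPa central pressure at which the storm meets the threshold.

921 hPa

Category 3 begins at V = 96 kt.
Required ΔP = (96/5.7)^(1/0.631) = 16.842^1.585 ≈ 87.82 hPa.
P_c ≤ 1009 − 87.82 = 921.18, so the highest integer P_c is 921 hPa.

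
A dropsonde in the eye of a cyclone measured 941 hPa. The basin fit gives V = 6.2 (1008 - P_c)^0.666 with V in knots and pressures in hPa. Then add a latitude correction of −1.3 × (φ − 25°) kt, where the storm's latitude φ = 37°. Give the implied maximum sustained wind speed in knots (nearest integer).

86 kt

ΔP = 1008 − 941 = 67 hPa.
67^0.666 ≈ 16.450.
V ≈ 6.2 × 16.450 ≈ 102.0 kt.
Latitude correction: −1.3 × (37 − 25) = -15.6 kt.
Corrected V ≈ 86.4 kt → 86 kt.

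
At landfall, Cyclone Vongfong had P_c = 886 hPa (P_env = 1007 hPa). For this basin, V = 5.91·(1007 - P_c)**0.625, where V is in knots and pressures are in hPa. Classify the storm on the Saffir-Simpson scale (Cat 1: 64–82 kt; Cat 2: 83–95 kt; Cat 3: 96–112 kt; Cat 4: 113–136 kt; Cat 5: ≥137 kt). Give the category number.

ΔP = 1007 − 886 = 121 hPa.
V ≈ 5.91 × 121^0.625 = 5.91 × 20.03 ≈ 118 kt.
118 kt falls in the Category 4 band.

4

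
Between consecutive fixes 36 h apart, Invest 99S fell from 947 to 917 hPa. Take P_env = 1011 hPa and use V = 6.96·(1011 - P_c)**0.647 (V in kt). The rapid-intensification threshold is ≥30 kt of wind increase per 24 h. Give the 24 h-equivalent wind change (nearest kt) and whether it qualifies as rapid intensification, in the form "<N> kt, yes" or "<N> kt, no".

V₁: ΔP = 64, V ≈ 6.96 × 64^0.647 ≈ 102.61 kt.
V₂: ΔP = 94, V ≈ 6.96 × 94^0.647 ≈ 131.59 kt.
ΔV over 36 h = 28.98 kt → 24 h equivalent = 28.98 × 24/36 ≈ 19.32 kt.
19 kt < 30 kt ⇒ not rapid intensification.

19 kt, no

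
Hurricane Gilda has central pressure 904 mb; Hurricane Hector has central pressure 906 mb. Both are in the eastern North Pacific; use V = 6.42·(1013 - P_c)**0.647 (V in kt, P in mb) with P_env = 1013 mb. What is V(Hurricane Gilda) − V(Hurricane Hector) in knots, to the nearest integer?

Hurricane Gilda: ΔP = 109; V ≈ 6.42 × 109^0.647 ≈ 133.58 kt.
Hurricane Hector: ΔP = 107; V ≈ 6.42 × 107^0.647 ≈ 131.99 kt.
Difference ≈ 133.58 − 131.99 = 1.59 → 2 kt.

2 kt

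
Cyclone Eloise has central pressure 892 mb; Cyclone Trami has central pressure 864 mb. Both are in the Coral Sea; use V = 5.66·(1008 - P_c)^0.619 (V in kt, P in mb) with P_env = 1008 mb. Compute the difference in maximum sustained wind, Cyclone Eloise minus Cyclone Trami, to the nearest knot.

-15 kt

Cyclone Eloise: ΔP = 116; V ≈ 5.66 × 116^0.619 ≈ 107.33 kt.
Cyclone Trami: ΔP = 144; V ≈ 5.66 × 144^0.619 ≈ 122.70 kt.
Difference ≈ 107.33 − 122.70 = -15.37 → -15 kt.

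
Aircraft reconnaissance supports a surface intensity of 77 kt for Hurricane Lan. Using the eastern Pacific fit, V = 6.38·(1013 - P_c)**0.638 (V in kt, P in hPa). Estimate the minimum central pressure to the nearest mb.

963 mb

ΔP = (V / 6.38)^(1/0.638) = (77/6.38)^1.567.
77/6.38 = 12.069; 12.069^1.567 ≈ 49.59 mb.
P_c = 1013 − 49.59 = 963.41 ≈ 963 mb.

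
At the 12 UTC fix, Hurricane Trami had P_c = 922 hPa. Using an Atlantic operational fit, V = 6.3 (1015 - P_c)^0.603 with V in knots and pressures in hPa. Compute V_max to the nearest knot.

ΔP = 1015 − 922 = 93 hPa.
93^0.603 ≈ 15.381.
V ≈ 6.3 × 15.381 ≈ 96.9 kt.

97 kt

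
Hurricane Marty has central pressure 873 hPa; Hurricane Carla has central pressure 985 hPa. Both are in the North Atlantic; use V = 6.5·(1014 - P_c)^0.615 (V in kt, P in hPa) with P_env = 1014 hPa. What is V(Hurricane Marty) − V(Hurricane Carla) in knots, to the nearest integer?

Hurricane Marty: ΔP = 141; V ≈ 6.5 × 141^0.615 ≈ 136.36 kt.
Hurricane Carla: ΔP = 29; V ≈ 6.5 × 29^0.615 ≈ 51.56 kt.
Difference ≈ 136.36 − 51.56 = 84.80 → 85 kt.

85 kt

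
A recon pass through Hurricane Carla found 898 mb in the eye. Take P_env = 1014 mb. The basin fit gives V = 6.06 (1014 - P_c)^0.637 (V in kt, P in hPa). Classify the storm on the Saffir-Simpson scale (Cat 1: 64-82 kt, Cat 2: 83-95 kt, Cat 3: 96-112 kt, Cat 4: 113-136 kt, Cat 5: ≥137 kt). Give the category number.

4

ΔP = 1014 − 898 = 116 mb.
V ≈ 6.06 × 116^0.637 = 6.06 × 20.66 ≈ 125 kt.
125 kt falls in the Category 4 band.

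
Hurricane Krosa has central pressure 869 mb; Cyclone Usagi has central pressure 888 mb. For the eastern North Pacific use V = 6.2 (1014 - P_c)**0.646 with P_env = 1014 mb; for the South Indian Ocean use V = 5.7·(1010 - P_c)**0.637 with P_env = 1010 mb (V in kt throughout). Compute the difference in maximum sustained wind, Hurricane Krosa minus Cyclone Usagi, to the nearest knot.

33 kt

Hurricane Krosa: ΔP = 145; V ≈ 6.2 × 145^0.646 ≈ 154.40 kt.
Cyclone Usagi: ΔP = 122; V ≈ 5.7 × 122^0.637 ≈ 121.59 kt.
Difference ≈ 154.40 − 121.59 = 32.81 → 33 kt.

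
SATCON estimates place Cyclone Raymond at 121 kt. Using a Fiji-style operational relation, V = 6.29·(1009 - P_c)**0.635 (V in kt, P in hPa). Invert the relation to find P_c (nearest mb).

904 mb

ΔP = (V / 6.29)^(1/0.635) = (121/6.29)^1.575.
121/6.29 = 19.237; 19.237^1.575 ≈ 105.26 mb.
P_c = 1009 − 105.26 = 903.74 ≈ 904 mb.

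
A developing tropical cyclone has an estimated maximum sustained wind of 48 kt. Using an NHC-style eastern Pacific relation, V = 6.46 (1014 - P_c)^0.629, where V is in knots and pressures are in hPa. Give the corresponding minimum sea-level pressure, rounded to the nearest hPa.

ΔP = (V / 6.46)^(1/0.629) = (48/6.46)^1.590.
48/6.46 = 7.430; 7.430^1.590 ≈ 24.25 hPa.
P_c = 1014 − 24.25 = 989.75 ≈ 990 hPa.

990 hPa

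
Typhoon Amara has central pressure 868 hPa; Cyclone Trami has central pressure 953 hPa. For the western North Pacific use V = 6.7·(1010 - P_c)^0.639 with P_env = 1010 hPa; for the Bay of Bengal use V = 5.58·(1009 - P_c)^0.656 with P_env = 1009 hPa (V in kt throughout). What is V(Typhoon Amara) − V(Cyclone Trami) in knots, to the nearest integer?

Typhoon Amara: ΔP = 142; V ≈ 6.7 × 142^0.639 ≈ 159.00 kt.
Cyclone Trami: ΔP = 56; V ≈ 5.58 × 56^0.656 ≈ 78.24 kt.
Difference ≈ 159.00 − 78.24 = 80.76 → 81 kt.

81 kt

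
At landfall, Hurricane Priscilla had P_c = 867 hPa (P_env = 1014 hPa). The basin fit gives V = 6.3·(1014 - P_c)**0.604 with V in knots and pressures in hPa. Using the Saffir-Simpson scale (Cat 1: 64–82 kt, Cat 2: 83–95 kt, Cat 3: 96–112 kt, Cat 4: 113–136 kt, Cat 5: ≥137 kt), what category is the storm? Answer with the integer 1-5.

ΔP = 1014 − 867 = 147 hPa.
V ≈ 6.3 × 147^0.604 = 6.3 × 20.37 ≈ 128 kt.
128 kt falls in the Category 4 band.

4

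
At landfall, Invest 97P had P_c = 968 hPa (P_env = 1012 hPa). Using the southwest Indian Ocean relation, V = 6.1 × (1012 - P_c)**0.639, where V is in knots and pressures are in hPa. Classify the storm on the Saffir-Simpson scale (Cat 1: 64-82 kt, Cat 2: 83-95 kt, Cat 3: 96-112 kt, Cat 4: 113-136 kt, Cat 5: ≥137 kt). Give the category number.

ΔP = 1012 − 968 = 44 hPa.
V ≈ 6.1 × 44^0.639 = 6.1 × 11.22 ≈ 68 kt.
68 kt falls in the Category 1 band.

1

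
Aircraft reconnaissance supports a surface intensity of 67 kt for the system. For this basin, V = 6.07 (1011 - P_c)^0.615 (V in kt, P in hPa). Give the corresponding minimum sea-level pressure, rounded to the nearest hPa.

ΔP = (V / 6.07)^(1/0.615) = (67/6.07)^1.626.
67/6.07 = 11.038; 11.038^1.626 ≈ 49.63 hPa.
P_c = 1011 − 49.63 = 961.37 ≈ 961 hPa.

961 hPa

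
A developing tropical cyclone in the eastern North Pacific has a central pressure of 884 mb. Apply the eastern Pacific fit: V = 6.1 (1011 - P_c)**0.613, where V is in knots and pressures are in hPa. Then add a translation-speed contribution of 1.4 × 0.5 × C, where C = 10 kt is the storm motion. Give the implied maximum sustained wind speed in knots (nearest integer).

126 kt

ΔP = 1011 − 884 = 127 mb.
127^0.613 ≈ 19.482.
V ≈ 6.1 × 19.482 ≈ 118.8 kt.
Translation term: 1.4 × 0.5 × 10 = 7 kt.
Corrected V ≈ 125.8 kt → 126 kt.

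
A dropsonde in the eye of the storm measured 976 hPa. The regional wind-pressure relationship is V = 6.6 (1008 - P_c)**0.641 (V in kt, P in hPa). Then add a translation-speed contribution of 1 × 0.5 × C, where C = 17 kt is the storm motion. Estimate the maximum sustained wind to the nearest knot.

69 kt

ΔP = 1008 − 976 = 32 hPa.
32^0.641 ≈ 9.221.
V ≈ 6.6 × 9.221 ≈ 60.9 kt.
Translation term: 1 × 0.5 × 17 = 8.5 kt.
Corrected V ≈ 69.4 kt → 69 kt.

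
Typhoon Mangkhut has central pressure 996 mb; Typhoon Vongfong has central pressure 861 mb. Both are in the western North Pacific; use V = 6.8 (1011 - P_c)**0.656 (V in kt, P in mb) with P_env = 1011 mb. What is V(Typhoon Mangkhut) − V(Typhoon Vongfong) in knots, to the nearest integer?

-142 kt

Typhoon Mangkhut: ΔP = 15; V ≈ 6.8 × 15^0.656 ≈ 40.18 kt.
Typhoon Vongfong: ΔP = 150; V ≈ 6.8 × 150^0.656 ≈ 181.98 kt.
Difference ≈ 40.18 − 181.98 = -141.80 → -142 kt.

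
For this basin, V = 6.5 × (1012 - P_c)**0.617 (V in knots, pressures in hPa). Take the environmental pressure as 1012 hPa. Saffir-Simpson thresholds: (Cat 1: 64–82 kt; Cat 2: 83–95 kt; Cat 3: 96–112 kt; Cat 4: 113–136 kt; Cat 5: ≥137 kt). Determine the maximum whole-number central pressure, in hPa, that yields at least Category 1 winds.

Category 1 begins at V = 64 kt.
Required ΔP = (64/6.5)^(1/0.617) = 9.846^1.621 ≈ 40.72 hPa.
P_c ≤ 1012 − 40.72 = 971.28, so the highest integer P_c is 971 hPa.

971 hPa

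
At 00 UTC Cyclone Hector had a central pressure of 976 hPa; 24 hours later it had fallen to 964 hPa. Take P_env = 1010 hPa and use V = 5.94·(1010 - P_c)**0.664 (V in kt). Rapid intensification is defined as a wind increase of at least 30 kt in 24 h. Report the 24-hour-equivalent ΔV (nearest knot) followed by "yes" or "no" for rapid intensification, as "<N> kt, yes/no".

14 kt, no

V₁: ΔP = 34, V ≈ 5.94 × 34^0.664 ≈ 61.76 kt.
V₂: ΔP = 46, V ≈ 5.94 × 46^0.664 ≈ 75.48 kt.
ΔV over 24 h = 13.72 kt → 24 h equivalent = 13.72 × 24/24 ≈ 13.72 kt.
14 kt < 30 kt ⇒ not rapid intensification.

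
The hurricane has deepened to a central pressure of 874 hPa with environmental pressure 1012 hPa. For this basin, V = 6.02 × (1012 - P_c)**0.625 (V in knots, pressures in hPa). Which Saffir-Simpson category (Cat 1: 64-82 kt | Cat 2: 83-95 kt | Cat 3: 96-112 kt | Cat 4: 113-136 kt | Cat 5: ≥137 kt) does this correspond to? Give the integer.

4

ΔP = 1012 − 874 = 138 hPa.
V ≈ 6.02 × 138^0.625 = 6.02 × 21.75 ≈ 131 kt.
131 kt falls in the Category 4 band.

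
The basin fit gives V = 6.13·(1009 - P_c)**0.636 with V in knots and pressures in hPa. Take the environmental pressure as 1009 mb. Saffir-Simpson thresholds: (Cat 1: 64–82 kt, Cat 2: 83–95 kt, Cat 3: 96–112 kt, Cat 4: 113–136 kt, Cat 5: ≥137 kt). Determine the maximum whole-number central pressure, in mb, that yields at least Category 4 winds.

Category 4 begins at V = 113 kt.
Required ΔP = (113/6.13)^(1/0.636) = 18.434^1.572 ≈ 97.72 mb.
P_c ≤ 1009 − 97.72 = 911.28, so the highest integer P_c is 911 mb.

911 mb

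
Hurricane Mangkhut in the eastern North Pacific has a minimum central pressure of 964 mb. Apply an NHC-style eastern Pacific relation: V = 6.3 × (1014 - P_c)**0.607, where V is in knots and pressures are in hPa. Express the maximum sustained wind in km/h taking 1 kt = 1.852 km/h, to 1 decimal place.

ΔP = 1014 − 964 = 50 mb.
V ≈ 6.3 × 50^0.607 = 6.3 × 10.747 ≈ 67.704 kt.
67.704 × 1.852 ≈ 125.39 km/h → 125.4 km/h.

125.4 km/h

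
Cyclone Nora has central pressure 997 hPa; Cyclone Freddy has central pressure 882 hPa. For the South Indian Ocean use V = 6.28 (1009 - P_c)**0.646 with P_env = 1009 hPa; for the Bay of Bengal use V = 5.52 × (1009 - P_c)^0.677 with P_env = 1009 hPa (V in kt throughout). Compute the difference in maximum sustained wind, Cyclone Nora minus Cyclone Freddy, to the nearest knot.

-115 kt

Cyclone Nora: ΔP = 12; V ≈ 6.28 × 12^0.646 ≈ 31.27 kt.
Cyclone Freddy: ΔP = 127; V ≈ 5.52 × 127^0.677 ≈ 146.63 kt.
Difference ≈ 31.27 − 146.63 = -115.36 → -115 kt.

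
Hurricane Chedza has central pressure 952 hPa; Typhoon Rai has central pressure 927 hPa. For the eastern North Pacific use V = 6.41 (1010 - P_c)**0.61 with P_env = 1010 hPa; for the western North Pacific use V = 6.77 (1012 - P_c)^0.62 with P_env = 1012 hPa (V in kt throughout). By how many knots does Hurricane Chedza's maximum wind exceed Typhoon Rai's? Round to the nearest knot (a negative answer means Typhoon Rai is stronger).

-30 kt

Hurricane Chedza: ΔP = 58; V ≈ 6.41 × 58^0.61 ≈ 76.30 kt.
Typhoon Rai: ΔP = 85; V ≈ 6.77 × 85^0.62 ≈ 106.37 kt.
Difference ≈ 76.30 − 106.37 = -30.07 → -30 kt.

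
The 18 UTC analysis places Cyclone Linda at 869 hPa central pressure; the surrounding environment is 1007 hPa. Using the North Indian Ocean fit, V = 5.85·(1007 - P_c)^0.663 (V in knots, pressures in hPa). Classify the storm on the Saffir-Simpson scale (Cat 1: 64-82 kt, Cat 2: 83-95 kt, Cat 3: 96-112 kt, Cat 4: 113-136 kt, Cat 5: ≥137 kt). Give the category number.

5

ΔP = 1007 − 869 = 138 hPa.
V ≈ 5.85 × 138^0.663 = 5.85 × 26.23 ≈ 153 kt.
153 kt falls in the Category 5 band.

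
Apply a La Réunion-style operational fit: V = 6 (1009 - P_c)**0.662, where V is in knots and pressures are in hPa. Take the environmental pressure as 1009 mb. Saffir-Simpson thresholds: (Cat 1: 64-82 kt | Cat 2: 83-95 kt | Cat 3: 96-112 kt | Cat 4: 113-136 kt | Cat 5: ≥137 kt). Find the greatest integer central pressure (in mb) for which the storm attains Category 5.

896 mb

Category 5 begins at V = 137 kt.
Required ΔP = (137/6)^(1/0.662) = 22.833^1.511 ≈ 112.78 mb.
P_c ≤ 1009 − 112.78 = 896.22, so the highest integer P_c is 896 mb.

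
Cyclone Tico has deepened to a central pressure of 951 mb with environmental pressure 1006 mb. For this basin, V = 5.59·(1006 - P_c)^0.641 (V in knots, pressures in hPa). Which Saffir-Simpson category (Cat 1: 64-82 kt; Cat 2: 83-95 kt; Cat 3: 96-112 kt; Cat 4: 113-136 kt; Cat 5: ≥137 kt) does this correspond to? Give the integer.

ΔP = 1006 − 951 = 55 mb.
V ≈ 5.59 × 55^0.641 = 5.59 × 13.05 ≈ 73 kt.
73 kt falls in the Category 1 band.

1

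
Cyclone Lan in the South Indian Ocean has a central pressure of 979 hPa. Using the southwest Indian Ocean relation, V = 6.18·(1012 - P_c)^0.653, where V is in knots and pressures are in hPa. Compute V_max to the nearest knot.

ΔP = 1012 − 979 = 33 hPa.
33^0.653 ≈ 9.808.
V ≈ 6.18 × 9.808 ≈ 60.6 kt.

61 kt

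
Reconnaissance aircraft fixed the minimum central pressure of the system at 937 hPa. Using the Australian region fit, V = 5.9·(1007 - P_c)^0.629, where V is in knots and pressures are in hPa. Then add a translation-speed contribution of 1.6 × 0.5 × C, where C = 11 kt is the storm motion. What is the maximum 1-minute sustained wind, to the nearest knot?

94 kt

ΔP = 1007 − 937 = 70 hPa.
70^0.629 ≈ 14.473.
V ≈ 5.9 × 14.473 ≈ 85.4 kt.
Translation term: 1.6 × 0.5 × 11 = 8.8 kt.
Corrected V ≈ 94.2 kt → 94 kt.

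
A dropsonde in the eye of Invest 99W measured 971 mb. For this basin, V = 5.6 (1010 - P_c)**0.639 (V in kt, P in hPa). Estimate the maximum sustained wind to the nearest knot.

58 kt

ΔP = 1010 − 971 = 39 mb.
39^0.639 ≈ 10.392.
V ≈ 5.6 × 10.392 ≈ 58.2 kt.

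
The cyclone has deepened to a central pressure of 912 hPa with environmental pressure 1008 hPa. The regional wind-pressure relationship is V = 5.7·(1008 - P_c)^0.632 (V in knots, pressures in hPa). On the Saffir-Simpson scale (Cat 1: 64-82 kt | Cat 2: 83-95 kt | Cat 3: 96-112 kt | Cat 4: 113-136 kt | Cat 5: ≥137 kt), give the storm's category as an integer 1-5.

3

ΔP = 1008 − 912 = 96 hPa.
V ≈ 5.7 × 96^0.632 = 5.7 × 17.90 ≈ 102 kt.
102 kt falls in the Category 3 band.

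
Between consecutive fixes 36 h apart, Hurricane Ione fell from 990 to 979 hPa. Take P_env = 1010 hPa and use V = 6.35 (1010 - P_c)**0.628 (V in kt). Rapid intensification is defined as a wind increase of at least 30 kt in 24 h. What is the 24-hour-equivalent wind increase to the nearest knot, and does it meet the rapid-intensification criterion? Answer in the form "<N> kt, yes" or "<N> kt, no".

9 kt, no

V₁: ΔP = 20, V ≈ 6.35 × 20^0.628 ≈ 41.67 kt.
V₂: ΔP = 31, V ≈ 6.35 × 31^0.628 ≈ 54.87 kt.
ΔV over 36 h = 13.20 kt → 24 h equivalent = 13.20 × 24/36 ≈ 8.80 kt.
9 kt < 30 kt ⇒ not rapid intensification.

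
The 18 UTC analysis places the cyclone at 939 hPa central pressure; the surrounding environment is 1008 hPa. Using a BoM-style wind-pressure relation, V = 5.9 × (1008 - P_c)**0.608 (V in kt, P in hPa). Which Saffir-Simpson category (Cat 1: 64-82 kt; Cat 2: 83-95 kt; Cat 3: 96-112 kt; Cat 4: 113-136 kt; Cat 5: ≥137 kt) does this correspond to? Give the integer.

1

ΔP = 1008 − 939 = 69 hPa.
V ≈ 5.9 × 69^0.608 = 5.9 × 13.12 ≈ 77 kt.
77 kt falls in the Category 1 band.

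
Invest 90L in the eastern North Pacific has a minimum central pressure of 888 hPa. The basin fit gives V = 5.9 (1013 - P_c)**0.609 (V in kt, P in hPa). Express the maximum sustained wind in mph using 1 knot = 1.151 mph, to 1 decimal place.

ΔP = 1013 − 888 = 125 hPa.
V ≈ 5.9 × 125^0.609 = 5.9 × 18.924 ≈ 111.653 kt.
111.653 × 1.151 ≈ 128.51 mph → 128.5 mph.

128.5 mph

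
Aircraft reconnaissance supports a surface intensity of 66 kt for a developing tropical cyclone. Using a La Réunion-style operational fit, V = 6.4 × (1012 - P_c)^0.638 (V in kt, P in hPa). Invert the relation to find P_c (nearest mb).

973 mb

ΔP = (V / 6.4)^(1/0.638) = (66/6.4)^1.567.
66/6.4 = 10.312; 10.312^1.567 ≈ 38.76 mb.
P_c = 1012 − 38.76 = 973.24 ≈ 973 mb.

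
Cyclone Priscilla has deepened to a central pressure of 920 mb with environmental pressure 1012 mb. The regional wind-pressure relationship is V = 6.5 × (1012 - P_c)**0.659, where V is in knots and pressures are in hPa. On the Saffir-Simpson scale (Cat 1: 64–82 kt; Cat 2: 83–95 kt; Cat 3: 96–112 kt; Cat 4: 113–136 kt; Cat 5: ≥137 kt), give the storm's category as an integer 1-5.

4

ΔP = 1012 − 920 = 92 mb.
V ≈ 6.5 × 92^0.659 = 6.5 × 19.69 ≈ 128 kt.
128 kt falls in the Category 4 band.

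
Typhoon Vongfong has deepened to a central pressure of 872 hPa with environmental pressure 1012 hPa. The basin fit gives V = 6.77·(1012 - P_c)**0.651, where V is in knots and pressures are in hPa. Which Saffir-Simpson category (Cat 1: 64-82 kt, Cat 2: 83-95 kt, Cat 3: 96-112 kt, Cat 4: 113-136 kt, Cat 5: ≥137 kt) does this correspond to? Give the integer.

ΔP = 1012 − 872 = 140 hPa.
V ≈ 6.77 × 140^0.651 = 6.77 × 24.95 ≈ 169 kt.
169 kt falls in the Category 5 band.

5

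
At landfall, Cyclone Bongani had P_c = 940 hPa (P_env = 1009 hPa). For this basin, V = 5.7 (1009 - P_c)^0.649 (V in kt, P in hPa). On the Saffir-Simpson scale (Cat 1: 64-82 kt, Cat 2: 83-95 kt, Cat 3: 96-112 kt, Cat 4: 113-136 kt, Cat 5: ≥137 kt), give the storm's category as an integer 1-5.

2

ΔP = 1009 − 940 = 69 hPa.
V ≈ 5.7 × 69^0.649 = 5.7 × 15.61 ≈ 89 kt.
89 kt falls in the Category 2 band.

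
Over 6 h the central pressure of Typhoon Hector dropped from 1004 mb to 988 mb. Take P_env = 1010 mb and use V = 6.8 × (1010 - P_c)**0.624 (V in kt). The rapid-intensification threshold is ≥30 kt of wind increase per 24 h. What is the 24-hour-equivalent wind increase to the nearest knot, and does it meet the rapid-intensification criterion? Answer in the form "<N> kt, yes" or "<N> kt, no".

104 kt, yes

V₁: ΔP = 6, V ≈ 6.8 × 6^0.624 ≈ 20.80 kt.
V₂: ΔP = 22, V ≈ 6.8 × 22^0.624 ≈ 46.79 kt.
ΔV over 6 h = 25.99 kt → 24 h equivalent = 25.99 × 24/6 ≈ 103.96 kt.
104 kt ≥ 30 kt ⇒ rapid intensification.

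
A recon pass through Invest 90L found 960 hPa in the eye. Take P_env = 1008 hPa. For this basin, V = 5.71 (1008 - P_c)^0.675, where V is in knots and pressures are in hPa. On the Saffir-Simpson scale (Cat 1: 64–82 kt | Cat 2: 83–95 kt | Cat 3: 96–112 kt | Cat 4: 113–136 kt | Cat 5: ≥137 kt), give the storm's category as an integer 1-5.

ΔP = 1008 − 960 = 48 hPa.
V ≈ 5.71 × 48^0.675 = 5.71 × 13.64 ≈ 78 kt.
78 kt falls in the Category 1 band.

1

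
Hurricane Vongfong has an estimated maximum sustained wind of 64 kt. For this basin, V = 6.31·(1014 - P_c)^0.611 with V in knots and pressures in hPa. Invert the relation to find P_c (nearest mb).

ΔP = (V / 6.31)^(1/0.611) = (64/6.31)^1.637.
64/6.31 = 10.143; 10.143^1.637 ≈ 44.33 mb.
P_c = 1014 − 44.33 = 969.67 ≈ 970 mb.

970 mb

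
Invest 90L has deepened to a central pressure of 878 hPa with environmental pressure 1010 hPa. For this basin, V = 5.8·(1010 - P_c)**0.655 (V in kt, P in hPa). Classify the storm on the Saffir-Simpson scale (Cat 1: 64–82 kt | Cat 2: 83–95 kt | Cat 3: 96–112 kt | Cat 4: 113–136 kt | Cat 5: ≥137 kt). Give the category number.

ΔP = 1010 − 878 = 132 hPa.
V ≈ 5.8 × 132^0.655 = 5.8 × 24.49 ≈ 142 kt.
142 kt falls in the Category 5 band.

5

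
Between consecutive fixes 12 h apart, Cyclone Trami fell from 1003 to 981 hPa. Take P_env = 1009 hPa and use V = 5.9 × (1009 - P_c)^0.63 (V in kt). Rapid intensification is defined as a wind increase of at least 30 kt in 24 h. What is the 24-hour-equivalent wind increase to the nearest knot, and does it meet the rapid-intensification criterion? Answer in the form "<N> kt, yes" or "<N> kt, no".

V₁: ΔP = 6, V ≈ 5.9 × 6^0.63 ≈ 18.24 kt.
V₂: ΔP = 28, V ≈ 5.9 × 28^0.63 ≈ 48.15 kt.
ΔV over 12 h = 29.91 kt → 24 h equivalent = 29.91 × 24/12 ≈ 59.82 kt.
60 kt ≥ 30 kt ⇒ rapid intensification.

60 kt, yes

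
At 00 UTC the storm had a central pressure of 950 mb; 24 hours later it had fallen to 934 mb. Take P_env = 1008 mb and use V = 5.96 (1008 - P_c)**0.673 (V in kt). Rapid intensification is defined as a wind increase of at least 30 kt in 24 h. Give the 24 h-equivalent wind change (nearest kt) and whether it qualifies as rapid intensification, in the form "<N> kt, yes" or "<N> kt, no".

V₁: ΔP = 58, V ≈ 5.96 × 58^0.673 ≈ 91.63 kt.
V₂: ΔP = 74, V ≈ 5.96 × 74^0.673 ≈ 107.95 kt.
ΔV over 24 h = 16.32 kt → 24 h equivalent = 16.32 × 24/24 ≈ 16.32 kt.
16 kt < 30 kt ⇒ not rapid intensification.

16 kt, no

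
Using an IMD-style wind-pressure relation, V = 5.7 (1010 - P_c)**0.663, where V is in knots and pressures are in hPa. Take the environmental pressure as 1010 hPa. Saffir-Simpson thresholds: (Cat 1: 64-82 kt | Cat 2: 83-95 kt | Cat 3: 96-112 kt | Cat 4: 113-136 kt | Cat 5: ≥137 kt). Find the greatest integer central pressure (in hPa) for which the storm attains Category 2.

Category 2 begins at V = 83 kt.
Required ΔP = (83/5.7)^(1/0.663) = 14.561^1.508 ≈ 56.81 hPa.
P_c ≤ 1010 − 56.81 = 953.19, so the highest integer P_c is 953 hPa.

953 hPa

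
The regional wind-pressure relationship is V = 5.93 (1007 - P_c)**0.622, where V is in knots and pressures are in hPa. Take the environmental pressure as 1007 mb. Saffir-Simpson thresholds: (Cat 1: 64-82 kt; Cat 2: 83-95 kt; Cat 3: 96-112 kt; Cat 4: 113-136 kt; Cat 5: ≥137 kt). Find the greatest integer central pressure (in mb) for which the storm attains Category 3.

Category 3 begins at V = 96 kt.
Required ΔP = (96/5.93)^(1/0.622) = 16.189^1.608 ≈ 87.92 mb.
P_c ≤ 1007 − 87.92 = 919.08, so the highest integer P_c is 919 mb.

919 mb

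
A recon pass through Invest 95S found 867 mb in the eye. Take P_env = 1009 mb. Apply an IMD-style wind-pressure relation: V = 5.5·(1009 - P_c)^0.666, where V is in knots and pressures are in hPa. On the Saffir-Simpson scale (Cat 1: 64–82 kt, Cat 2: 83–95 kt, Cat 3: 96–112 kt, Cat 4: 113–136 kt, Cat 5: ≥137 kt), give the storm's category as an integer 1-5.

ΔP = 1009 − 867 = 142 mb.
V ≈ 5.5 × 142^0.666 = 5.5 × 27.13 ≈ 149 kt.
149 kt falls in the Category 5 band.

5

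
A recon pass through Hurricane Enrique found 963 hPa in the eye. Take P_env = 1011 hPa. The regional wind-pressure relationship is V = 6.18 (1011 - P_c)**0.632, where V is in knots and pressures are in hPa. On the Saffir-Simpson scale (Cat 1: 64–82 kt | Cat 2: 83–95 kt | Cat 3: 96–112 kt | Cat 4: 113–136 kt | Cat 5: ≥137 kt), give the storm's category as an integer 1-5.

1

ΔP = 1011 − 963 = 48 hPa.
V ≈ 6.18 × 48^0.632 = 6.18 × 11.55 ≈ 71 kt.
71 kt falls in the Category 1 band.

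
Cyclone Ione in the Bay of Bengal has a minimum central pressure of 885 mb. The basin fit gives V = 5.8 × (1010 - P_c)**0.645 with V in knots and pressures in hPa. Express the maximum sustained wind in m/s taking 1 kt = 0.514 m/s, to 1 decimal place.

67.1 m/s

ΔP = 1010 − 885 = 125 mb.
V ≈ 5.8 × 125^0.645 = 5.8 × 22.517 ≈ 130.598 kt.
130.598 × 0.514 ≈ 67.13 m/s → 67.1 m/s.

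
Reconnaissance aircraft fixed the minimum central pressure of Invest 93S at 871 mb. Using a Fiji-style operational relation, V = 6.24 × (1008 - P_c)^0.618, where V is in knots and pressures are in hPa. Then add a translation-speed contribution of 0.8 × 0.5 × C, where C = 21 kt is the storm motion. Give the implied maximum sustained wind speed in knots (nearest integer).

139 kt

ΔP = 1008 − 871 = 137 mb.
137^0.618 ≈ 20.917.
V ≈ 6.24 × 20.917 ≈ 130.5 kt.
Translation term: 0.8 × 0.5 × 21 = 8.4 kt.
Corrected V ≈ 138.9 kt → 139 kt.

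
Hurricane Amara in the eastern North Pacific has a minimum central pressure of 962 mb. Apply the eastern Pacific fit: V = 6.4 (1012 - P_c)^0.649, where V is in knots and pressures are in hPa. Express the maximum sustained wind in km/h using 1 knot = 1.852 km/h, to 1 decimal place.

150.1 km/h

ΔP = 1012 − 962 = 50 mb.
V ≈ 6.4 × 50^0.649 = 6.4 × 12.666 ≈ 81.061 kt.
81.061 × 1.852 ≈ 150.12 km/h → 150.1 km/h.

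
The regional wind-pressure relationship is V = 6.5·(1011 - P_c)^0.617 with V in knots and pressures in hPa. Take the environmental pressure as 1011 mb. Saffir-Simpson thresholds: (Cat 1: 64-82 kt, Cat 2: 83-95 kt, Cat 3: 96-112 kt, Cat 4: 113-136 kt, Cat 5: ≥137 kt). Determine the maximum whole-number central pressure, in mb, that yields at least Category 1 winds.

970 mb

Category 1 begins at V = 64 kt.
Required ΔP = (64/6.5)^(1/0.617) = 9.846^1.621 ≈ 40.72 mb.
P_c ≤ 1011 − 40.72 = 970.28, so the highest integer P_c is 970 mb.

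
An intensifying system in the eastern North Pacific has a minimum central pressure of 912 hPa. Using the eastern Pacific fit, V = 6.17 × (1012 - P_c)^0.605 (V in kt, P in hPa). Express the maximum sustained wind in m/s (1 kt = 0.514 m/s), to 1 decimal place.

51.4 m/s

ΔP = 1012 − 912 = 100 hPa.
V ≈ 6.17 × 100^0.605 = 6.17 × 16.218 ≈ 100.066 kt.
100.066 × 0.514 ≈ 51.43 m/s → 51.4 m/s.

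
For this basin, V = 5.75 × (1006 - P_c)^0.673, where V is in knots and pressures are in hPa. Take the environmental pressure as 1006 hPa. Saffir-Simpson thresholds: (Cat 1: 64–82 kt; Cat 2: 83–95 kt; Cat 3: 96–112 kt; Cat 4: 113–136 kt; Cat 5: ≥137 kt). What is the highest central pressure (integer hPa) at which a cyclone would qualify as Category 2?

Category 2 begins at V = 83 kt.
Required ΔP = (83/5.75)^(1/0.673) = 14.435^1.486 ≈ 52.81 hPa.
P_c ≤ 1006 − 52.81 = 953.19, so the highest integer P_c is 953 hPa.

953 hPa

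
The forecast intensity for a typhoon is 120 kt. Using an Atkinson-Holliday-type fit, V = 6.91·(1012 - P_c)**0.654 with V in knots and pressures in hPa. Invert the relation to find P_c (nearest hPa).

ΔP = (V / 6.91)^(1/0.654) = (120/6.91)^1.529.
120/6.91 = 17.366; 17.366^1.529 ≈ 78.63 hPa.
P_c = 1012 − 78.63 = 933.37 ≈ 933 hPa.

933 hPa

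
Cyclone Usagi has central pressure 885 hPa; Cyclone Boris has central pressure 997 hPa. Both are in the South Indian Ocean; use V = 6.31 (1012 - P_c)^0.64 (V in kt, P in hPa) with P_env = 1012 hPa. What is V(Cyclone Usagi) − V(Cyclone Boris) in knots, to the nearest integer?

104 kt

Cyclone Usagi: ΔP = 127; V ≈ 6.31 × 127^0.64 ≈ 140.11 kt.
Cyclone Boris: ΔP = 15; V ≈ 6.31 × 15^0.64 ≈ 35.70 kt.
Difference ≈ 140.11 − 35.70 = 104.41 → 104 kt.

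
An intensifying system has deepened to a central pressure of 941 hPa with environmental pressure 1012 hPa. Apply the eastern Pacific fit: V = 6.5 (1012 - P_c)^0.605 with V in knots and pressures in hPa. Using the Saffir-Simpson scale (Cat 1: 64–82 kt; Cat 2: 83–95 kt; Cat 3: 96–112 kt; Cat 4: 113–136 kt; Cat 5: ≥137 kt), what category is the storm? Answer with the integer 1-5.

ΔP = 1012 − 941 = 71 hPa.
V ≈ 6.5 × 71^0.605 = 6.5 × 13.18 ≈ 86 kt.
86 kt falls in the Category 2 band.

2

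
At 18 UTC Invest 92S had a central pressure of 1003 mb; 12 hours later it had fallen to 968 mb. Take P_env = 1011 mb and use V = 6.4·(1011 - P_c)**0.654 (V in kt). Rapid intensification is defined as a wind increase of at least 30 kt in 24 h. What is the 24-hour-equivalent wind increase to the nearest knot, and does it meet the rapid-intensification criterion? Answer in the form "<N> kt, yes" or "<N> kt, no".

V₁: ΔP = 8, V ≈ 6.4 × 8^0.654 ≈ 24.93 kt.
V₂: ΔP = 43, V ≈ 6.4 × 43^0.654 ≈ 74.90 kt.
ΔV over 12 h = 49.97 kt → 24 h equivalent = 49.97 × 24/12 ≈ 99.94 kt.
100 kt ≥ 30 kt ⇒ rapid intensification.

100 kt, yes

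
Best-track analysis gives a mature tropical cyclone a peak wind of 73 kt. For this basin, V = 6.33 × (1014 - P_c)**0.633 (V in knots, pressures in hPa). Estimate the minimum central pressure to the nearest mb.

ΔP = (V / 6.33)^(1/0.633) = (73/6.33)^1.580.
73/6.33 = 11.532; 11.532^1.580 ≈ 47.60 mb.
P_c = 1014 − 47.60 = 966.40 ≈ 966 mb.

966 mb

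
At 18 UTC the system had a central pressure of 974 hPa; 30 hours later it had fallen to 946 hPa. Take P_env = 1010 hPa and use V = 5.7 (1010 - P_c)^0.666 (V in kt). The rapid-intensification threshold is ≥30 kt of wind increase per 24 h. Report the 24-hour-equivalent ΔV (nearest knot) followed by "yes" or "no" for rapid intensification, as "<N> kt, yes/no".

23 kt, no

V₁: ΔP = 36, V ≈ 5.7 × 36^0.666 ≈ 62.00 kt.
V₂: ΔP = 64, V ≈ 5.7 × 64^0.666 ≈ 90.95 kt.
ΔV over 30 h = 28.95 kt → 24 h equivalent = 28.95 × 24/30 ≈ 23.16 kt.
23 kt < 30 kt ⇒ not rapid intensification.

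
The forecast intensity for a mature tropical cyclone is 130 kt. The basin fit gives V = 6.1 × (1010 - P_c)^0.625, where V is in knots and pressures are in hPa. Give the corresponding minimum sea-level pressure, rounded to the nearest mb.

ΔP = (V / 6.1)^(1/0.625) = (130/6.1)^1.600.
130/6.1 = 21.311; 21.311^1.600 ≈ 133.59 mb.
P_c = 1010 − 133.59 = 876.41 ≈ 876 mb.

876 mb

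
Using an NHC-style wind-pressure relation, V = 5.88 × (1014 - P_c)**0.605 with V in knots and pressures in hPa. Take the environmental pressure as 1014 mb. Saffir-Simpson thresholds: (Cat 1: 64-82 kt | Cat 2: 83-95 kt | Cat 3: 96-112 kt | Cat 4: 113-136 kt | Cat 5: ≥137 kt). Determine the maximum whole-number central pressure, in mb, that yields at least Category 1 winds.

Category 1 begins at V = 64 kt.
Required ΔP = (64/5.88)^(1/0.605) = 10.884^1.653 ≈ 51.73 mb.
P_c ≤ 1014 − 51.73 = 962.27, so the highest integer P_c is 962 mb.

962 mb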